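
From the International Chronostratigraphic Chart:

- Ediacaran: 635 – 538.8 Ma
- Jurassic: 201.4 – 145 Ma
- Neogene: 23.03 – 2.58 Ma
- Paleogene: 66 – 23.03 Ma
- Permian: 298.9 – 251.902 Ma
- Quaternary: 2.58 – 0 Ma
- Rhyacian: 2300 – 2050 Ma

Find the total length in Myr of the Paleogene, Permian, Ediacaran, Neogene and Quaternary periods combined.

Each duration: Paleogene = 42.97; Permian = 46.998; Ediacaran = 96.2; Neogene = 20.45; Quaternary = 2.58.
Sum: 42.97 + 46.998 + 96.2 + 20.45 + 2.58 = 209.198 Myr.

209.198 million years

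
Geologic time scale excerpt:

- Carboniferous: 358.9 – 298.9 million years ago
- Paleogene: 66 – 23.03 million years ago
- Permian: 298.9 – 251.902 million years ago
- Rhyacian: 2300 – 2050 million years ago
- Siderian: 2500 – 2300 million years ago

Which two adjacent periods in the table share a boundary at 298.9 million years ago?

Carboniferous and Permian

The Carboniferous ends at 298.9 million years ago and the Permian begins at 298.9 million years ago, so they share that boundary.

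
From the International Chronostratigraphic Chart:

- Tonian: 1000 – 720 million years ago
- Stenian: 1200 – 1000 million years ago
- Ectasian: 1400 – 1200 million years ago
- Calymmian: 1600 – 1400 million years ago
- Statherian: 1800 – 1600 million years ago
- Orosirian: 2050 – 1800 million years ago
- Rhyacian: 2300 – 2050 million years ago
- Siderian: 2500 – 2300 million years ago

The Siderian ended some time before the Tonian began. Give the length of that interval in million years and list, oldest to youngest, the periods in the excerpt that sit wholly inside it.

1300 million years; Rhyacian, Orosirian, Statherian, Calymmian, Ectasian, Stenian

End of Siderian = 2300 Ma; start of Tonian = 1000 Ma.
Gap = 2300 − 1000 = 1300 Myr.
Periods wholly inside 2300–1000 Ma: Rhyacian (2300–2050), Orosirian (2050–1800), Statherian (1800–1600), Calymmian (1600–1400), Ectasian (1400–1200), Stenian (1200–1000).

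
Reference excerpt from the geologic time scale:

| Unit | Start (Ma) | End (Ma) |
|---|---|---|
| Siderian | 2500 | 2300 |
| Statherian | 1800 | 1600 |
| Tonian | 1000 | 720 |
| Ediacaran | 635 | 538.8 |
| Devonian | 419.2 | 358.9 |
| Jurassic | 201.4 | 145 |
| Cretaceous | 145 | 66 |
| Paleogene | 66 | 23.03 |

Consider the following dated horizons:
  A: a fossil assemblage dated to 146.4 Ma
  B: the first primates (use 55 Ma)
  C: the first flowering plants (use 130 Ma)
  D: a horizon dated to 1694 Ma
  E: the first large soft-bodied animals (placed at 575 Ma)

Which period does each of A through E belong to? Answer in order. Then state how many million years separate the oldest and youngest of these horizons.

A — Jurassic; B — Paleogene; C — Cretaceous; D — Statherian; E — Ediacaran; span 1639 million years

Match each age against the start–end ranges in the excerpt: A = 146.4 Ma → Jurassic (201.4–145); B = 55 Ma → Paleogene (66–23.03); C = 130 Ma → Cretaceous (145–66); D = 1694 Ma → Statherian (1800–1600); E = 575 Ma → Ediacaran (635–538.8).
The largest age is 1694 Ma and the smallest is 55 Ma; their difference is 1639 Myr.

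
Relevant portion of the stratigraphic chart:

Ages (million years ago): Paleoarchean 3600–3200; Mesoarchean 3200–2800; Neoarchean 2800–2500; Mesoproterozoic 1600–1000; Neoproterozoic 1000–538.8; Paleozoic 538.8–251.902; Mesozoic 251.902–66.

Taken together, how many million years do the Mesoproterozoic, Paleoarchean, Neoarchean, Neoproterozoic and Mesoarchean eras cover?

Each duration: Mesoproterozoic = 600; Paleoarchean = 400; Neoarchean = 300; Neoproterozoic = 461.2; Mesoarchean = 400.
Sum: 600 + 400 + 300 + 461.2 + 400 = 2161.2 Myr.

2161.2 million years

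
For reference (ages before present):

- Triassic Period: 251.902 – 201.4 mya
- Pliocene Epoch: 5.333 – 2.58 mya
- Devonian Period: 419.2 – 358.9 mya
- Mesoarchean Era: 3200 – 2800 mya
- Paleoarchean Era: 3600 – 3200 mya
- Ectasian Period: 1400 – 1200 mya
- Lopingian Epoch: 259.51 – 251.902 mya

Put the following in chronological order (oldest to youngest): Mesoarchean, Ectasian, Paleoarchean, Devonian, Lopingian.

Sorting by start age (descending Ma, since larger Ma = older): Paleoarchean began 3600, Mesoarchean began 3200, Ectasian began 1400, Devonian began 419.2, Lopingian began 259.51.

Paleoarchean → Mesoarchean → Ectasian → Devonian → Lopingian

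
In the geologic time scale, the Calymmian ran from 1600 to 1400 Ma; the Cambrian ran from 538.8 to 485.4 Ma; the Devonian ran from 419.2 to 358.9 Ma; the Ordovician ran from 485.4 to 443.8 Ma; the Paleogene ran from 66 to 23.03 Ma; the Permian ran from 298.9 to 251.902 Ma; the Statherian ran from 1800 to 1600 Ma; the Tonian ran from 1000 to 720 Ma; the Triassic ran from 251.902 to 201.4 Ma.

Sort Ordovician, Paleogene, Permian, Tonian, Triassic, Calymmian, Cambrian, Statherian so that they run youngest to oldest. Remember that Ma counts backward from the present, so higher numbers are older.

Paleogene, Triassic, Permian, Ordovician, Cambrian, Tonian, Calymmian, Statherian

Sorting by start age (ascending Ma, since larger Ma = older): Paleogene start 66, Triassic start 251.902, Permian start 298.9, Ordovician start 485.4, Cambrian start 538.8, Tonian start 1000, Calymmian start 1600, Statherian start 1800.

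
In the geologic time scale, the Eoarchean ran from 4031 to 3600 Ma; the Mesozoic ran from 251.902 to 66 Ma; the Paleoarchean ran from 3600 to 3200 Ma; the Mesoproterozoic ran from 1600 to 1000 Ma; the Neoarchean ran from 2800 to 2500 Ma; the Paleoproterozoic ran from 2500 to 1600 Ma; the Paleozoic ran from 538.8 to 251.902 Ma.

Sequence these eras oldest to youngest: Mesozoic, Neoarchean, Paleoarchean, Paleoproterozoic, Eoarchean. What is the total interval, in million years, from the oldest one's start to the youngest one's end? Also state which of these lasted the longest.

From the excerpt: Mesozoic 251.902–66; Neoarchean 2800–2500; Paleoarchean 3600–3200; Paleoproterozoic 2500–1600; Eoarchean 4031–3600 (Ma).
Larger Ma is earlier, so the oldest is Eoarchean and the youngest is Mesozoic; oldest to youngest: Eoarchean, Paleoarchean, Neoarchean, Paleoproterozoic, Mesozoic.
Oldest start 4031 minus youngest end 66 gives 3965 Myr overall.
Individual lengths (start − end): Mesozoic 185.902; Paleoarchean 400; Eoarchean 431; Paleoproterozoic 900; Neoarchean 300. The largest is Paleoproterozoic at 900 Myr.

Eoarchean, Paleoarchean, Neoarchean, Paleoproterozoic, Mesozoic; total span 3965 Myr; longest is Paleoproterozoic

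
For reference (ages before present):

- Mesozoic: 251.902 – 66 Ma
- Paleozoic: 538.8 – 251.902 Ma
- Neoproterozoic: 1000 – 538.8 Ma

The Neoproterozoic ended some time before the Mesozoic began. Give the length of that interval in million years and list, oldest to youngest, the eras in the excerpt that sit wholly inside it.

286.898 million years; Paleozoic

End of Neoproterozoic = 538.8 Ma; start of Mesozoic = 251.902 Ma.
Gap = 538.8 − 251.902 = 286.898 Myr.
Eras wholly inside 538.8–251.902 Ma: Paleozoic (538.8–251.902).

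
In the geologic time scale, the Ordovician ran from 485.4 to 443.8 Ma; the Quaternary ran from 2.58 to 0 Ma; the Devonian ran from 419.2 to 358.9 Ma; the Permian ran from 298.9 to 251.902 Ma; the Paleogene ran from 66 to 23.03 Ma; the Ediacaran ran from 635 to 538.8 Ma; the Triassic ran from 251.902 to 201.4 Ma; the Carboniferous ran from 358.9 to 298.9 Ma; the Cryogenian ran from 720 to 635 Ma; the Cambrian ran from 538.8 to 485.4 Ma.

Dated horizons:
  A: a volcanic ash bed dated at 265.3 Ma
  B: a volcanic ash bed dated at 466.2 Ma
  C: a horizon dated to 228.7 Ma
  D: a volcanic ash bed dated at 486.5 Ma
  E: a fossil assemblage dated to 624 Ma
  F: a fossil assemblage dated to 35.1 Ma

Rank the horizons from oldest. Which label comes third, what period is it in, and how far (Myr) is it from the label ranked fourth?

B, in the Ordovician; 200.9 million years to A

Larger Ma means older, so oldest first: E 624 > D 486.5 > B 466.2 > A 265.3 > C 228.7 > F 35.1.
Counting 3 along gives B (466.2 Ma); the excerpt puts that inside the Ordovician, 485.4–443.8 Ma.
Next in line is A (265.3 Ma), and 466.2 − 265.3 = 200.9 Myr.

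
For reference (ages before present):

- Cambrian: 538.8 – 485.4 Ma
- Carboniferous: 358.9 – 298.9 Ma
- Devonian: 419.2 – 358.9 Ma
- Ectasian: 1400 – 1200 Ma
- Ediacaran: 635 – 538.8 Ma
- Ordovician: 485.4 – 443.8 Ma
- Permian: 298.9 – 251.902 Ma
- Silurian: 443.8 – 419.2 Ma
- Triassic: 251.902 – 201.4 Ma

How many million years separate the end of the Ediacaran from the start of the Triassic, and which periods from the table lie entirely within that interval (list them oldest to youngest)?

286.898 million years; Cambrian, Ordovician, Silurian, Devonian, Carboniferous, Permian

The Ediacaran closes at 538.8 Ma and the Triassic opens at 251.902 Ma, so the interval is 538.8 − 251.902 = 286.898 Myr.
A period fits inside if it starts at or after 538.8 Ma and ends at or before 251.902 Ma; oldest first that gives Cambrian, Ordovician, Silurian, Devonian, Carboniferous, Permian.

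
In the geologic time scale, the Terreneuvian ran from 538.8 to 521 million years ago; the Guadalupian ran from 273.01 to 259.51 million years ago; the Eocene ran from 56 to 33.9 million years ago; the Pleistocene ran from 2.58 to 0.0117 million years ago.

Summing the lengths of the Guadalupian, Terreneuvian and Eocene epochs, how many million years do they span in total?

Duration is start − end for each: (273.01 − 259.51) + (538.8 − 521) + (56 − 33.9).
That is 13.5 + 17.8 + 22.1, which totals 53.4 million years.

53.4 million years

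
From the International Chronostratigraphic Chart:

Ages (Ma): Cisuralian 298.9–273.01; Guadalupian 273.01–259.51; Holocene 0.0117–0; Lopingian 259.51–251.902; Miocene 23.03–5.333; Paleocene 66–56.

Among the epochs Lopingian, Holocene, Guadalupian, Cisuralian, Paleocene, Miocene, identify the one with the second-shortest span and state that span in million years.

Start − end for each: Lopingian 259.51 − 251.902 = 7.608; Holocene 0.0117 − 0 = 0.0117; Guadalupian 273.01 − 259.51 = 13.5; Cisuralian 298.9 − 273.01 = 25.89; Paleocene 66 − 56 = 10; Miocene 23.03 − 5.333 = 17.697.
Ranking these from shortest: Holocene < Lopingian < Paleocene < Guadalupian < Miocene < Cisuralian.
Position 2 in that ranking is Lopingian, which lasted 7.608 Myr.

Lopingian, 7.608 million years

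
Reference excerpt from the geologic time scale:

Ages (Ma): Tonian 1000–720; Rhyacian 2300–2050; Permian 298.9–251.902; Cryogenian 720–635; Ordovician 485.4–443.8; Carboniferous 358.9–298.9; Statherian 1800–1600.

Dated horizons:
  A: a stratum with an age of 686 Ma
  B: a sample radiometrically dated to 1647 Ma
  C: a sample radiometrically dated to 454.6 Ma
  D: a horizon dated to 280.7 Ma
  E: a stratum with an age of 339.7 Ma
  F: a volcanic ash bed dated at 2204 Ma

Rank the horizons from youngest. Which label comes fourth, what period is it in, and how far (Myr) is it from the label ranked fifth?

A, in the Cryogenian; 961 million years to B

Sorted youngest-first by Ma: D (280.7), E (339.7), C (454.6), A (686), B (1647), F (2204).
The fourth youngest is A at 686 Ma, which lies in 720–635 Ma: the Cryogenian.
The fifth youngest is B at 1647 Ma; separation = |686 − 1647| = 961 Myr.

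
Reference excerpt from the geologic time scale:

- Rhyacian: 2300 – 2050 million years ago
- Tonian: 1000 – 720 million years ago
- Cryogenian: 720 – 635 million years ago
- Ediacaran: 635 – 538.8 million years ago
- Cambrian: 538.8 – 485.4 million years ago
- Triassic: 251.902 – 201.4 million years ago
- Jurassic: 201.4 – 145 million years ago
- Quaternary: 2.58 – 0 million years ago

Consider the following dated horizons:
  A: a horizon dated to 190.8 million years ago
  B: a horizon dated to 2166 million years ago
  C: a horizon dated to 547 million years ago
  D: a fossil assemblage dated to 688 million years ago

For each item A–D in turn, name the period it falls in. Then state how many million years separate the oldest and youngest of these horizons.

A — Jurassic; B — Rhyacian; C — Ediacaran; D — Cryogenian; span 1975.2 million years

Match each age against the start–end ranges in the excerpt: A = 190.8 Ma → Jurassic (201.4–145); B = 2166 Ma → Rhyacian (2300–2050); C = 547 Ma → Ediacaran (635–538.8); D = 688 Ma → Cryogenian (720–635).
The largest age is 2166 Ma and the smallest is 190.8 Ma; their difference is 1975.2 Myr.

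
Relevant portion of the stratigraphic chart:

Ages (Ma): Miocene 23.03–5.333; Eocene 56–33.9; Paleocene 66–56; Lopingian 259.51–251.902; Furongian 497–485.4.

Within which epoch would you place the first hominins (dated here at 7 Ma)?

Miocene

7 Ma lies between 23.03 and 5.333 Ma, so it falls in the Miocene.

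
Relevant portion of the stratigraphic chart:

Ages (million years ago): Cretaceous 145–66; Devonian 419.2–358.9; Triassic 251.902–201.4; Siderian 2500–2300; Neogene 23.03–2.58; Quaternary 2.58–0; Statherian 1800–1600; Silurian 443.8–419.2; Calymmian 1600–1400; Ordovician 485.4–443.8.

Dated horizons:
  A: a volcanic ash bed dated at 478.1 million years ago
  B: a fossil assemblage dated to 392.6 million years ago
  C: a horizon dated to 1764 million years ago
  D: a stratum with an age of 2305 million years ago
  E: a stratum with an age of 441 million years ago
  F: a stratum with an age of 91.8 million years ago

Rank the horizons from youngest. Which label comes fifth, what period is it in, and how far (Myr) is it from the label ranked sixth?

C, in the Statherian; 541 million years to D

Sorted youngest-first by Ma: F (91.8), B (392.6), E (441), A (478.1), C (1764), D (2305).
The fifth youngest is C at 1764 Ma, which lies in 1800–1600 Ma: the Statherian.
The sixth youngest is D at 2305 Ma; separation = |1764 − 2305| = 541 Myr.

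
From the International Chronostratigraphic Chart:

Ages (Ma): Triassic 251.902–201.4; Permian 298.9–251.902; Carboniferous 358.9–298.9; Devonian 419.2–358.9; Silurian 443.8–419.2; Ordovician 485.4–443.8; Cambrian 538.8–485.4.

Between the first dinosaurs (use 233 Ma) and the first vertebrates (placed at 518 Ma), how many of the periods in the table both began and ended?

5

518 Ma sits inside the Cambrian (538.8–485.4) and 233 Ma inside the Triassic (251.902–201.4); neither of those is wholly between the two dates.
The listed periods lying completely between them are Ordovician, Silurian, Devonian, Carboniferous, Permian — 5 in all.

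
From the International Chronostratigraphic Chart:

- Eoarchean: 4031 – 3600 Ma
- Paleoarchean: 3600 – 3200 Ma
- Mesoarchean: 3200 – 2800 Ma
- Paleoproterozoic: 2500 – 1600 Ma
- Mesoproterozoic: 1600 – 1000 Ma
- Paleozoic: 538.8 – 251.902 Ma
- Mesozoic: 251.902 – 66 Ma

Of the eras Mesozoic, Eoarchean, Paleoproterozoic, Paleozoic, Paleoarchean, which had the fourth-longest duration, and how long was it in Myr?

Paleozoic, 286.898 million years

Durations: Mesozoic 185.902; Eoarchean 431; Paleoproterozoic 900; Paleozoic 286.898; Paleoarchean 400 Myr.
Sorted longest-first: Paleoproterozoic (900), Eoarchean (431), Paleoarchean (400), Paleozoic (286.898), Mesozoic (185.902).
The fourth longest is Paleozoic at 286.898 Myr.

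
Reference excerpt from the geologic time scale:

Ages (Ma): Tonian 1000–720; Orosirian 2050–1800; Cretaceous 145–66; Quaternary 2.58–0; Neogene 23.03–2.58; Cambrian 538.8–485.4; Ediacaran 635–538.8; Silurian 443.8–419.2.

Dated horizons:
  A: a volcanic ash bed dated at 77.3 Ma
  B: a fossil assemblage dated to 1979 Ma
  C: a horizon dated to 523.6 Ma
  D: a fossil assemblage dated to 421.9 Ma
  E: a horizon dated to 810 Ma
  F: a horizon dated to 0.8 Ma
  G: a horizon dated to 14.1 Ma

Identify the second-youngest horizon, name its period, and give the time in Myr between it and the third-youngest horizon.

G, in the Neogene; 63.2 million years to A

Smaller Ma means younger, so youngest first: F 0.8 < G 14.1 < A 77.3 < D 421.9 < C 523.6 < E 810 < B 1979.
Counting 2 along gives G (14.1 Ma); the excerpt puts that inside the Neogene, 23.03–2.58 Ma.
Next in line is A (77.3 Ma), and 77.3 − 14.1 = 63.2 Myr.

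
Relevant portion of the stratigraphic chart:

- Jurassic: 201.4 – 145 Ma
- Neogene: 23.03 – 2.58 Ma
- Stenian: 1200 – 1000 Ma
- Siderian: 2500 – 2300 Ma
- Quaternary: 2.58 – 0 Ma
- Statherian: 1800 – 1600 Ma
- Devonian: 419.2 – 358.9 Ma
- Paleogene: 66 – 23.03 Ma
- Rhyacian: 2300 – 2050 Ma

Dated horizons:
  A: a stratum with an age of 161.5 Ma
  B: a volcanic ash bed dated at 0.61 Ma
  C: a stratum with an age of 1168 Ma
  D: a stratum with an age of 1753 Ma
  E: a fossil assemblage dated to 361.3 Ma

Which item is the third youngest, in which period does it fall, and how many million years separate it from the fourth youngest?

Smaller Ma means younger, so youngest first: B 0.61 < A 161.5 < E 361.3 < C 1168 < D 1753.
Counting 3 along gives E (361.3 Ma); the excerpt puts that inside the Devonian, 419.2–358.9 Ma.
Next in line is C (1168 Ma), and 1168 − 361.3 = 806.7 Myr.

E, in the Devonian; 806.7 million years to C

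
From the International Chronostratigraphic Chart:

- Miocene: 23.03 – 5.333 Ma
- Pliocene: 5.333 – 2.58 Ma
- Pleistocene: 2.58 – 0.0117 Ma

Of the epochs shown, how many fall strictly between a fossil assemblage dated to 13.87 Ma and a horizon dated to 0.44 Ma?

The older date is 13.87 Ma and the younger is 0.44 Ma.
Epochs with start < 13.87 and end > 0.44 Ma: Pliocene (5.333–2.58).
That is 1 complete epoch.

1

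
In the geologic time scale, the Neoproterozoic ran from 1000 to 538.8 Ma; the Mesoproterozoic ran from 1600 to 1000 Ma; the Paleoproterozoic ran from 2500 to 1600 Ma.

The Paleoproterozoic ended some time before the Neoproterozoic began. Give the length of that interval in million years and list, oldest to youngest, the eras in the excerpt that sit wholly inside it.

600 million years; Mesoproterozoic

The Paleoproterozoic closes at 1600 Ma and the Neoproterozoic opens at 1000 Ma, so the interval is 1600 − 1000 = 600 Myr.
An era fits inside if it starts at or after 1600 Ma and ends at or before 1000 Ma; oldest first that gives Mesoproterozoic.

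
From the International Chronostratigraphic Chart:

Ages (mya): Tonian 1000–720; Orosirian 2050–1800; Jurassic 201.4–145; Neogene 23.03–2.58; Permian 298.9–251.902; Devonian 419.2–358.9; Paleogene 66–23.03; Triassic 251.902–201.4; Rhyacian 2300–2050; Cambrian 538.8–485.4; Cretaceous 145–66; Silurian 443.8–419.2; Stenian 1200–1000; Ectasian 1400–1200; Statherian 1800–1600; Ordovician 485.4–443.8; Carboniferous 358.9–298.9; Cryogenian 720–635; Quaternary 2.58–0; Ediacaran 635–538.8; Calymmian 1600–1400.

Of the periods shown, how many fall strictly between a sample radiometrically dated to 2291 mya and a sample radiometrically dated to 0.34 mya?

19

2291 Ma sits inside the Rhyacian (2300–2050) and 0.34 Ma inside the Quaternary (2.58–0); neither of those is wholly between the two dates.
The listed periods lying completely between them are Orosirian, Statherian, Calymmian, Ectasian, Stenian, Tonian, Cryogenian, Ediacaran, Cambrian, Ordovician, Silurian, Devonian, Carboniferous, Permian, Triassic, Jurassic, Cretaceous, Paleogene, Neogene — 19 in all.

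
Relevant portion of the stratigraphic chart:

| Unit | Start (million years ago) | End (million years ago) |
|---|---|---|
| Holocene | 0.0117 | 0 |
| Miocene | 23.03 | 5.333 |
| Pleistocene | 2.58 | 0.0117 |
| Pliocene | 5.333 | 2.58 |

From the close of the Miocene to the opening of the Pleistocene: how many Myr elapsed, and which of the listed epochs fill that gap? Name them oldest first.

End of Miocene = 5.333 Ma; start of Pleistocene = 2.58 Ma.
Gap = 5.333 − 2.58 = 2.753 Myr.
Epochs wholly inside 5.333–2.58 Ma: Pliocene (5.333–2.58).

2.753 million years; Pliocene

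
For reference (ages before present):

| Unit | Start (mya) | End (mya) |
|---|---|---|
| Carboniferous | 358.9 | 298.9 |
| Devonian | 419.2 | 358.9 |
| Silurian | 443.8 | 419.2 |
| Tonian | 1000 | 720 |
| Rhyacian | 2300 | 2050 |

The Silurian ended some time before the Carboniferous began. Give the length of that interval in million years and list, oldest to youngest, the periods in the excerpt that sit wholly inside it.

End of Silurian = 419.2 Ma; start of Carboniferous = 358.9 Ma.
Gap = 419.2 − 358.9 = 60.3 Myr.
Periods wholly inside 419.2–358.9 Ma: Devonian (419.2–358.9).

60.3 million years; Devonian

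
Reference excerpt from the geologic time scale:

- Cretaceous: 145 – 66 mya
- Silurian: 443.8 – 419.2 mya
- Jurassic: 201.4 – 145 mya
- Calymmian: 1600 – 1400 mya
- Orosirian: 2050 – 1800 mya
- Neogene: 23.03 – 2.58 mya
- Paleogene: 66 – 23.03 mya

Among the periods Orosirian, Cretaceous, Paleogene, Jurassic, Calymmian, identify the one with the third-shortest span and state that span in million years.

Cretaceous, 79 million years

Durations: Orosirian 250; Cretaceous 79; Paleogene 42.97; Jurassic 56.4; Calymmian 200 Myr.
Sorted shortest-first: Paleogene (42.97), Jurassic (56.4), Cretaceous (79), Calymmian (200), Orosirian (250).
The third shortest is Cretaceous at 79 Myr.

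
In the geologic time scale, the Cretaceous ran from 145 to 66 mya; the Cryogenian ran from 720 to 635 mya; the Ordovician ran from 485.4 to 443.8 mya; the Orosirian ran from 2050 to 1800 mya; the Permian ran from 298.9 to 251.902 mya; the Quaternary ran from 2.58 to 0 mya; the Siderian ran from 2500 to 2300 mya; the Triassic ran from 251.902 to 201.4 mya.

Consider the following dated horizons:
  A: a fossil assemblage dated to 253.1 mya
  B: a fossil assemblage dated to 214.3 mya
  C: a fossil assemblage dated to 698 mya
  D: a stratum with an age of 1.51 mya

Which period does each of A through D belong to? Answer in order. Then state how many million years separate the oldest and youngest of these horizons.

Match each age against the start–end ranges in the excerpt: A = 253.1 Ma → Permian (298.9–251.902); B = 214.3 Ma → Triassic (251.902–201.4); C = 698 Ma → Cryogenian (720–635); D = 1.51 Ma → Quaternary (2.58–0).
The largest age is 698 Ma and the smallest is 1.51 Ma; their difference is 696.49 Myr.

A — Permian; B — Triassic; C — Cryogenian; D — Quaternary; span 696.49 million years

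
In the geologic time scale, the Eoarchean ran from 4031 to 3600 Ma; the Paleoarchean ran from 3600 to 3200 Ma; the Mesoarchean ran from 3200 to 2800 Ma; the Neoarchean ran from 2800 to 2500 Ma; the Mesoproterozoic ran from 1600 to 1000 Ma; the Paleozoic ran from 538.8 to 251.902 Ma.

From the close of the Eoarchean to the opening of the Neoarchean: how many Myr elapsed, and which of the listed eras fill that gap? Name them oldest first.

End of Eoarchean = 3600 Ma; start of Neoarchean = 2800 Ma.
Gap = 3600 − 2800 = 800 Myr.
Eras wholly inside 3600–2800 Ma: Paleoarchean (3600–3200), Mesoarchean (3200–2800).

800 million years; Paleoarchean, Mesoarchean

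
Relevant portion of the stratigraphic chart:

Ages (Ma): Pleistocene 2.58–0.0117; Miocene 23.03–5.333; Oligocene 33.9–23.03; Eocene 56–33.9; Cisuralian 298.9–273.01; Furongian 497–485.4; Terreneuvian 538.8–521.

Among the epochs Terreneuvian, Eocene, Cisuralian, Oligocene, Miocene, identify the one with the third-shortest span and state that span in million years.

Start − end for each: Terreneuvian 538.8 − 521 = 17.8; Eocene 56 − 33.9 = 22.1; Cisuralian 298.9 − 273.01 = 25.89; Oligocene 33.9 − 23.03 = 10.87; Miocene 23.03 − 5.333 = 17.697.
Ranking these from shortest: Oligocene < Miocene < Terreneuvian < Eocene < Cisuralian.
Position 3 in that ranking is Terreneuvian, which lasted 17.8 Myr.

Terreneuvian, 17.8 million years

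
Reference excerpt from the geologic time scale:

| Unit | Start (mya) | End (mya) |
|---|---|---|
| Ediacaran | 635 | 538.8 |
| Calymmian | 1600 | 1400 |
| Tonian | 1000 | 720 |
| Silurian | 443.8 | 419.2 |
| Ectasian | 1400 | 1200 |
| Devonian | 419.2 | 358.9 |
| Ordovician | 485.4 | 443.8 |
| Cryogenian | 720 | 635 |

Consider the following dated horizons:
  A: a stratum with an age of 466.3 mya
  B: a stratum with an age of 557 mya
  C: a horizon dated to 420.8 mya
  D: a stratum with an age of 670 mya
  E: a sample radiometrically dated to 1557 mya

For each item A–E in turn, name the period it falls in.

A: 466.3 Ma lies in 485.4–443.8 Ma, so Ordovician.
B: 557 Ma lies in 635–538.8 Ma, so Ediacaran.
C: 420.8 Ma lies in 443.8–419.2 Ma, so Silurian.
D: 670 Ma lies in 720–635 Ma, so Cryogenian.
E: 1557 Ma lies in 1600–1400 Ma, so Calymmian.

A — Ordovician; B — Ediacaran; C — Silurian; D — Cryogenian; E — Calymmian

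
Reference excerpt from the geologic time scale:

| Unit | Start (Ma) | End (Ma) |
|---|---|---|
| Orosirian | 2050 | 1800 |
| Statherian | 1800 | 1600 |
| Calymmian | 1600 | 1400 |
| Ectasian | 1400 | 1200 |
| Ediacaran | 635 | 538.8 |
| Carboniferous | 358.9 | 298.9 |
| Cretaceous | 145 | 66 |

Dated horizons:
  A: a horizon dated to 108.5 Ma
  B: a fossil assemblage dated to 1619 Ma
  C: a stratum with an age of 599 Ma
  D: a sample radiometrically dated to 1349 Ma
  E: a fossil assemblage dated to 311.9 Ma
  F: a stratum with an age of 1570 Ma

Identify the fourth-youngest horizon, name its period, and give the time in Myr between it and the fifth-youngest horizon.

D, in the Ectasian; 221 million years to F

Sorted youngest-first by Ma: A (108.5), E (311.9), C (599), D (1349), F (1570), B (1619).
The fourth youngest is D at 1349 Ma, which lies in 1400–1200 Ma: the Ectasian.
The fifth youngest is F at 1570 Ma; separation = |1349 − 1570| = 221 Myr.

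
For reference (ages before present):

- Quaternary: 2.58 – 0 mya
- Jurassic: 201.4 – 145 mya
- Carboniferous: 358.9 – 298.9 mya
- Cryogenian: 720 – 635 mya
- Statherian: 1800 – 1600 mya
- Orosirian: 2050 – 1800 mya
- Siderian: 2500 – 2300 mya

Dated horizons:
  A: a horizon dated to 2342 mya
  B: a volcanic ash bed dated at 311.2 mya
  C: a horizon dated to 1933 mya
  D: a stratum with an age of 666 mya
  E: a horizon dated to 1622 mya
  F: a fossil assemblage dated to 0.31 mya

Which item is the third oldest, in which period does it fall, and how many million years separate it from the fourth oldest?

Sorted oldest-first by Ma: A (2342), C (1933), E (1622), D (666), B (311.2), F (0.31).
The third oldest is E at 1622 Ma, which lies in 1800–1600 Ma: the Statherian.
The fourth oldest is D at 666 Ma; separation = |1622 − 666| = 956 Myr.

E, in the Statherian; 956 million years to D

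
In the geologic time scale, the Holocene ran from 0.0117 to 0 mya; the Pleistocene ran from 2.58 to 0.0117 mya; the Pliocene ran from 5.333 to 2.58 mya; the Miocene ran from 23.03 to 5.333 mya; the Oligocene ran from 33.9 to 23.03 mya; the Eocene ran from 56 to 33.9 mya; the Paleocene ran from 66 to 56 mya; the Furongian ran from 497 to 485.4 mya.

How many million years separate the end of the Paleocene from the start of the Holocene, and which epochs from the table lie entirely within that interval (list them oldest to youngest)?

55.9883 million years; Eocene, Oligocene, Miocene, Pliocene, Pleistocene

End of Paleocene = 56 Ma; start of Holocene = 0.0117 Ma.
Gap = 56 − 0.0117 = 55.9883 Myr.
Epochs wholly inside 56–0.0117 Ma: Eocene (56–33.9), Oligocene (33.9–23.03), Miocene (23.03–5.333), Pliocene (5.333–2.58), Pleistocene (2.58–0.0117).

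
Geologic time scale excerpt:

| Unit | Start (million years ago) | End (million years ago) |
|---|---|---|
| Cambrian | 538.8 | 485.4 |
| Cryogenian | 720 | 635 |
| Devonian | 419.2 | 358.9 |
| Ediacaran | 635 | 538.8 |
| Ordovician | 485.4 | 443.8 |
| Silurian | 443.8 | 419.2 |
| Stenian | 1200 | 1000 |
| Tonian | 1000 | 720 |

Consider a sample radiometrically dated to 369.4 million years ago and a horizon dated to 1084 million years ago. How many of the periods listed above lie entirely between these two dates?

1084 Ma sits inside the Stenian (1200–1000) and 369.4 Ma inside the Devonian (419.2–358.9); neither of those is wholly between the two dates.
The listed periods lying completely between them are Tonian, Cryogenian, Ediacaran, Cambrian, Ordovician, Silurian — 6 in all.

6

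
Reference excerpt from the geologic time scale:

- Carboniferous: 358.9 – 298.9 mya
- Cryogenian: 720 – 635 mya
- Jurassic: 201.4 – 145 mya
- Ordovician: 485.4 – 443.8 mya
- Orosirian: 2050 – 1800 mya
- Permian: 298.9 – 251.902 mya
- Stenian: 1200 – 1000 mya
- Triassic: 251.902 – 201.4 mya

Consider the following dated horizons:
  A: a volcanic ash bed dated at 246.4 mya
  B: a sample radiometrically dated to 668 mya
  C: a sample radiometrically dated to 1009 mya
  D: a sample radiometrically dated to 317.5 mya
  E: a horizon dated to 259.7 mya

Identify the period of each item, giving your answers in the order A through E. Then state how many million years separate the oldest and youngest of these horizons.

A — Triassic; B — Cryogenian; C — Stenian; D — Carboniferous; E — Permian; span 762.6 million years

Match each age against the start–end ranges in the excerpt: A = 246.4 Ma → Triassic (251.902–201.4); B = 668 Ma → Cryogenian (720–635); C = 1009 Ma → Stenian (1200–1000); D = 317.5 Ma → Carboniferous (358.9–298.9); E = 259.7 Ma → Permian (298.9–251.902).
The largest age is 1009 Ma and the smallest is 246.4 Ma; their difference is 762.6 Myr.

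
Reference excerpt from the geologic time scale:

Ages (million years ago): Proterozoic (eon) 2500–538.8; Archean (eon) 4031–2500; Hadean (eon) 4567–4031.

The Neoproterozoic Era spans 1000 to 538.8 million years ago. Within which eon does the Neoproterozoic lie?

Proterozoic

The Neoproterozoic (1000–538.8 Ma) lies entirely within 2500–538.8 Ma, the Proterozoic Eon.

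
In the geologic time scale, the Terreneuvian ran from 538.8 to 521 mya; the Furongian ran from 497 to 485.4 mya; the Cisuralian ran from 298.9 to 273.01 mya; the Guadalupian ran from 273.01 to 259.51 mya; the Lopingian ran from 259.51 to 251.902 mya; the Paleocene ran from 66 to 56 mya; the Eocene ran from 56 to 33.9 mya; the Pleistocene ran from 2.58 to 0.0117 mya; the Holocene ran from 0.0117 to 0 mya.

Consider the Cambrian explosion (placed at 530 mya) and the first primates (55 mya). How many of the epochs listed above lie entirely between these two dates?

5

530 Ma sits inside the Terreneuvian (538.8–521) and 55 Ma inside the Eocene (56–33.9); neither of those is wholly between the two dates.
The listed epochs lying completely between them are Furongian, Cisuralian, Guadalupian, Lopingian, Paleocene — 5 in all.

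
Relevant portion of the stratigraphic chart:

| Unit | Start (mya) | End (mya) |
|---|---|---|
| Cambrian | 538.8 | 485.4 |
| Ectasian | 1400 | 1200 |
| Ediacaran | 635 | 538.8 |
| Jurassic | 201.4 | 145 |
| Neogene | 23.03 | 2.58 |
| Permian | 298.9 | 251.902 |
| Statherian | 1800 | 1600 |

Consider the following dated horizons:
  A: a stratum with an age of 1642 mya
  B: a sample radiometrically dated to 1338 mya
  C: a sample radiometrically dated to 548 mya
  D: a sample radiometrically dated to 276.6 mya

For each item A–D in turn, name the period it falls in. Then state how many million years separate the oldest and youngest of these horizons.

A — Statherian; B — Ectasian; C — Ediacaran; D — Permian; span 1365.4 million years

A: 1642 Ma lies in 1800–1600 Ma, so Statherian.
B: 1338 Ma lies in 1400–1200 Ma, so Ectasian.
C: 548 Ma lies in 635–538.8 Ma, so Ediacaran.
D: 276.6 Ma lies in 298.9–251.902 Ma, so Permian.
Oldest = 1642 Ma, youngest = 276.6 Ma → span 1365.4 Myr.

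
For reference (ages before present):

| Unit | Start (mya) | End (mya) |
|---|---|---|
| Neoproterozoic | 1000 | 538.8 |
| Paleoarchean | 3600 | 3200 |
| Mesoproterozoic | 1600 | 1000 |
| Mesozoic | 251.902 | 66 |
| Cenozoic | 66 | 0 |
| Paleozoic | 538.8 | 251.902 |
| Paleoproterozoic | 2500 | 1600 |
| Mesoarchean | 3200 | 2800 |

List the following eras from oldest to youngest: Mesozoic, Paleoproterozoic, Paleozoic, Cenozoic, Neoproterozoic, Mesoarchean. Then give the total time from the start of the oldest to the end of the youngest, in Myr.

Start ages (Ma): Mesoarchean 3200, Paleoproterozoic 2500, Neoproterozoic 1000, Paleozoic 538.8, Mesozoic 251.902, Cenozoic 66.
Ordered oldest to youngest: Mesoarchean, Paleoproterozoic, Neoproterozoic, Paleozoic, Mesozoic, Cenozoic.
Span = 3200 − 0 = 3200 Myr.

Mesoarchean, Paleoproterozoic, Neoproterozoic, Paleozoic, Mesozoic, Cenozoic; total span 3200 Myr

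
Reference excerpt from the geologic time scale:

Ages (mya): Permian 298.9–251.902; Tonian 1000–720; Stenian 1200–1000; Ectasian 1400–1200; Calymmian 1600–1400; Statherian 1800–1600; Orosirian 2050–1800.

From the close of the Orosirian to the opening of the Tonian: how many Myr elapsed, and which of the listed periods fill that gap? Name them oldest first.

End of Orosirian = 1800 Ma; start of Tonian = 1000 Ma.
Gap = 1800 − 1000 = 800 Myr.
Periods wholly inside 1800–1000 Ma: Statherian (1800–1600), Calymmian (1600–1400), Ectasian (1400–1200), Stenian (1200–1000).

800 million years; Statherian, Calymmian, Ectasian, Stenian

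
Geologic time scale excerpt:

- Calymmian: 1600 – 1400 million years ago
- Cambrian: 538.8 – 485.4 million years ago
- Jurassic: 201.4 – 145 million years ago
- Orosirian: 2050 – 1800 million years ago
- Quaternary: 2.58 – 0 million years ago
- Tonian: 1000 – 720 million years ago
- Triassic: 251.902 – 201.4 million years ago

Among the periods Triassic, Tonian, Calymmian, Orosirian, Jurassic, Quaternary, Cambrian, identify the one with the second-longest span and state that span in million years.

Orosirian, 250 million years

Start − end for each: Triassic 251.902 − 201.4 = 50.502; Tonian 1000 − 720 = 280; Calymmian 1600 − 1400 = 200; Orosirian 2050 − 1800 = 250; Jurassic 201.4 − 145 = 56.4; Quaternary 2.58 − 0 = 2.58; Cambrian 538.8 − 485.4 = 53.4.
Ranking these from longest: Tonian > Orosirian > Calymmian > Jurassic > Cambrian > Triassic > Quaternary.
Position 2 in that ranking is Orosirian, which lasted 250 Myr.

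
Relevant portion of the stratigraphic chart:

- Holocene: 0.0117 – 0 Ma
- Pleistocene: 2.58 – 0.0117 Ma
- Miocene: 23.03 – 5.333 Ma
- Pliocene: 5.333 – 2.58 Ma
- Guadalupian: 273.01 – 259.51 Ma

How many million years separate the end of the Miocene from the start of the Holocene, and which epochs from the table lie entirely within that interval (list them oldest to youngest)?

5.3213 million years; Pliocene, Pleistocene

The Miocene closes at 5.333 Ma and the Holocene opens at 0.0117 Ma, so the interval is 5.333 − 0.0117 = 5.3213 Myr.
An epoch fits inside if it starts at or after 5.333 Ma and ends at or before 0.0117 Ma; oldest first that gives Pliocene, Pleistocene.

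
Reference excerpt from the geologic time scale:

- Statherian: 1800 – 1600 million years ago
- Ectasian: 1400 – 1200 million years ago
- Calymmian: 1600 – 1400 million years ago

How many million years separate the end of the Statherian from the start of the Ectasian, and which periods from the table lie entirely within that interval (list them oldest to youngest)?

200 million years; Calymmian

The Statherian closes at 1600 Ma and the Ectasian opens at 1400 Ma, so the interval is 1600 − 1400 = 200 Myr.
A period fits inside if it starts at or after 1600 Ma and ends at or before 1400 Ma; oldest first that gives Calymmian.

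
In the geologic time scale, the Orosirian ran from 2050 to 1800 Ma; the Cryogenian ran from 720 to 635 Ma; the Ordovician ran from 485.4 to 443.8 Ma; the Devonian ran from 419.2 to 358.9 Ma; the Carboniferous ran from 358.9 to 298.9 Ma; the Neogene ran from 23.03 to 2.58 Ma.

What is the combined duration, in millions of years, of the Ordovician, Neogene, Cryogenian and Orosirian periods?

397.05 million years

Each duration: Ordovician = 41.6; Neogene = 20.45; Cryogenian = 85; Orosirian = 250.
Sum: 41.6 + 20.45 + 85 + 250 = 397.05 Myr.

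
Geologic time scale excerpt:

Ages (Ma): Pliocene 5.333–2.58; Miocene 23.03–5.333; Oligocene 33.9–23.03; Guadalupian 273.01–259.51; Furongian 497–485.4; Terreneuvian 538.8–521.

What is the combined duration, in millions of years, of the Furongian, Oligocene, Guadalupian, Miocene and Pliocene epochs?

56.42 million years

Each duration: Furongian = 11.6; Oligocene = 10.87; Guadalupian = 13.5; Miocene = 17.697; Pliocene = 2.753.
Sum: 11.6 + 10.87 + 13.5 + 17.697 + 2.753 = 56.42 Myr.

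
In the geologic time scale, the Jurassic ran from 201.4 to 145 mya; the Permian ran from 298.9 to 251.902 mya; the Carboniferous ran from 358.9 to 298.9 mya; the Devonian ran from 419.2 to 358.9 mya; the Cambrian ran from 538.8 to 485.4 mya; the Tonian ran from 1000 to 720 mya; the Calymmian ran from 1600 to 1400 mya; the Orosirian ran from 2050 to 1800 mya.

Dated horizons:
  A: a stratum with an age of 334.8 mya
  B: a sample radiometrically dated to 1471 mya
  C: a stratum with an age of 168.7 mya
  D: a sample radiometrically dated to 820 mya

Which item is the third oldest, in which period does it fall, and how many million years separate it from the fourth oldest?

A, in the Carboniferous; 166.1 million years to C

Sorted oldest-first by Ma: B (1471), D (820), A (334.8), C (168.7).
The third oldest is A at 334.8 Ma, which lies in 358.9–298.9 Ma: the Carboniferous.
The fourth oldest is C at 168.7 Ma; separation = |334.8 − 168.7| = 166.1 Myr.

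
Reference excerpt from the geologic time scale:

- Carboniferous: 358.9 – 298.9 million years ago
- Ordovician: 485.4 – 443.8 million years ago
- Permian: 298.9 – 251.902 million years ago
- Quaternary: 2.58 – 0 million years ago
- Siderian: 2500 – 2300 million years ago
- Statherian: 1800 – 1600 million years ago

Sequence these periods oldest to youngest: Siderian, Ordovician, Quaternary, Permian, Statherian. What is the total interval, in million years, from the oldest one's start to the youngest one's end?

Siderian → Statherian → Ordovician → Permian → Quaternary; total span 2500 Myr

Start ages (Ma): Siderian 2500, Statherian 1800, Ordovician 485.4, Permian 298.9, Quaternary 2.58.
Ordered oldest to youngest: Siderian, Statherian, Ordovician, Permian, Quaternary.
Span = 2500 − 0 = 2500 Myr.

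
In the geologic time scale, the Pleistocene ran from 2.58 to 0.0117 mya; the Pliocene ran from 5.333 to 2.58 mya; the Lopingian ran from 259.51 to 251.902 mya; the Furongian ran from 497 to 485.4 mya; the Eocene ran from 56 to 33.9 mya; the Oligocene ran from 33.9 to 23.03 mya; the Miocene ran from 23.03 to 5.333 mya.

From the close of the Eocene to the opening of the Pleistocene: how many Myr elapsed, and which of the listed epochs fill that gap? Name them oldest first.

End of Eocene = 33.9 Ma; start of Pleistocene = 2.58 Ma.
Gap = 33.9 − 2.58 = 31.32 Myr.
Epochs wholly inside 33.9–2.58 Ma: Oligocene (33.9–23.03), Miocene (23.03–5.333), Pliocene (5.333–2.58).

31.32 million years; Oligocene, Miocene, Pliocene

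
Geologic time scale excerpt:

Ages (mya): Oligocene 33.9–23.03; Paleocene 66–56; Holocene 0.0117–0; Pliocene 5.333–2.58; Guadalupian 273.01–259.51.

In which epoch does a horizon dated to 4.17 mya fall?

Pliocene

4.17 Ma lies between 5.333 and 2.58 Ma, so it falls in the Pliocene.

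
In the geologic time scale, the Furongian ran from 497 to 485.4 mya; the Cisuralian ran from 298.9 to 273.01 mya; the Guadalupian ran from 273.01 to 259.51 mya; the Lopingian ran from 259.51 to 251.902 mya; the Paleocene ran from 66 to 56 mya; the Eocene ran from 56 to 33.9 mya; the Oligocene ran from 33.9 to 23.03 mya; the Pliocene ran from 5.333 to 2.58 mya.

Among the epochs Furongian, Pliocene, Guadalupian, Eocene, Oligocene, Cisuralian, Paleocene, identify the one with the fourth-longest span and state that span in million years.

Durations: Furongian 11.6; Pliocene 2.753; Guadalupian 13.5; Eocene 22.1; Oligocene 10.87; Cisuralian 25.89; Paleocene 10 Myr.
Sorted longest-first: Cisuralian (25.89), Eocene (22.1), Guadalupian (13.5), Furongian (11.6), Oligocene (10.87), Paleocene (10), Pliocene (2.753).
The fourth longest is Furongian at 11.6 Myr.

Furongian, 11.6 million years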